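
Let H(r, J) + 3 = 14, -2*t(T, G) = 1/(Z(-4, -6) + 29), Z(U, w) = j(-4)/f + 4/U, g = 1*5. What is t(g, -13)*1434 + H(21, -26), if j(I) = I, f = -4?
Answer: -398/29 ≈ -13.724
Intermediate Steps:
g = 5
Z(U, w) = 1 + 4/U (Z(U, w) = -4/(-4) + 4/U = -4*(-1/4) + 4/U = 1 + 4/U)
t(T, G) = -1/58 (t(T, G) = -1/(2*((4 - 4)/(-4) + 29)) = -1/(2*(-1/4*0 + 29)) = -1/(2*(0 + 29)) = -1/2/29 = -1/2*1/29 = -1/58)
H(r, J) = 11 (H(r, J) = -3 + 14 = 11)
t(g, -13)*1434 + H(21, -26) = -1/58*1434 + 11 = -717/29 + 11 = -398/29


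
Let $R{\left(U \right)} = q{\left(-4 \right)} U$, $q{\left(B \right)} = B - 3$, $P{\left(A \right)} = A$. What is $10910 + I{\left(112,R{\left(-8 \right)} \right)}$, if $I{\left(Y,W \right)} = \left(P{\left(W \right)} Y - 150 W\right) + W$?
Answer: $8838$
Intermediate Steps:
$q{\left(B \right)} = -3 + B$
$R{\left(U \right)} = - 7 U$ ($R{\left(U \right)} = \left(-3 - 4\right) U = - 7 U$)
$I{\left(Y,W \right)} = - 149 W + W Y$ ($I{\left(Y,W \right)} = \left(W Y - 150 W\right) + W = \left(- 150 W + W Y\right) + W = - 149 W + W Y$)
$10910 + I{\left(112,R{\left(-8 \right)} \right)} = 10910 + \left(-7\right) \left(-8\right) \left(-149 + 112\right) = 10910 + 56 \left(-37\right) = 10910 - 2072 = 8838$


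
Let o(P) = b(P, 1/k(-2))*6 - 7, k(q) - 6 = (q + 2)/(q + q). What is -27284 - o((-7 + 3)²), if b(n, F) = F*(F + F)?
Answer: -81832/3 ≈ -27277.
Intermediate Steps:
k(q) = 6 + (2 + q)/(2*q) (k(q) = 6 + (q + 2)/(q + q) = 6 + (2 + q)/((2*q)) = 6 + (2 + q)*(1/(2*q)) = 6 + (2 + q)/(2*q))
b(n, F) = 2*F² (b(n, F) = F*(2*F) = 2*F²)
o(P) = -20/3 (o(P) = (2*(1/(13/2 + 1/(-2)))²)*6 - 7 = (2*(1/(13/2 - ½))²)*6 - 7 = (2*(1/6)²)*6 - 7 = (2*(1*(⅙))²)*6 - 7 = (2*(⅙)²)*6 - 7 = (2*(1/36))*6 - 7 = (1/18)*6 - 7 = ⅓ - 7 = -20/3)
-27284 - o((-7 + 3)²) = -27284 - 1*(-20/3) = -27284 + 20/3 = -81832/3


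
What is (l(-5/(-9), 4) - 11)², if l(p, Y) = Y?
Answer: 49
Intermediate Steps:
(l(-5/(-9), 4) - 11)² = (4 - 11)² = (-7)² = 49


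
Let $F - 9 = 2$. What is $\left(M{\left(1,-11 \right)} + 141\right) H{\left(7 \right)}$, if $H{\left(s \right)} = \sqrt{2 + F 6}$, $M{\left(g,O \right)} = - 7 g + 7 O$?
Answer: $114 \sqrt{17} \approx 470.03$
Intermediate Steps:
$F = 11$ ($F = 9 + 2 = 11$)
$H{\left(s \right)} = 2 \sqrt{17}$ ($H{\left(s \right)} = \sqrt{2 + 11 \cdot 6} = \sqrt{2 + 66} = \sqrt{68} = 2 \sqrt{17}$)
$\left(M{\left(1,-11 \right)} + 141\right) H{\left(7 \right)} = \left(\left(\left(-7\right) 1 + 7 \left(-11\right)\right) + 141\right) 2 \sqrt{17} = \left(\left(-7 - 77\right) + 141\right) 2 \sqrt{17} = \left(-84 + 141\right) 2 \sqrt{17} = 57 \cdot 2 \sqrt{17} = 114 \sqrt{17}$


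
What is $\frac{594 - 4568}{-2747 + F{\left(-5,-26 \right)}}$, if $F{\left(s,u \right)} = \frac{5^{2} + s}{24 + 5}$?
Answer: $\frac{115246}{79643} \approx 1.447$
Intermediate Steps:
$F{\left(s,u \right)} = \frac{25}{29} + \frac{s}{29}$ ($F{\left(s,u \right)} = \frac{25 + s}{29} = \left(25 + s\right) \frac{1}{29} = \frac{25}{29} + \frac{s}{29}$)
$\frac{594 - 4568}{-2747 + F{\left(-5,-26 \right)}} = \frac{594 - 4568}{-2747 + \left(\frac{25}{29} + \frac{1}{29} \left(-5\right)\right)} = - \frac{3974}{-2747 + \left(\frac{25}{29} - \frac{5}{29}\right)} = - \frac{3974}{-2747 + \frac{20}{29}} = - \frac{3974}{- \frac{79643}{29}} = \left(-3974\right) \left(- \frac{29}{79643}\right) = \frac{115246}{79643}$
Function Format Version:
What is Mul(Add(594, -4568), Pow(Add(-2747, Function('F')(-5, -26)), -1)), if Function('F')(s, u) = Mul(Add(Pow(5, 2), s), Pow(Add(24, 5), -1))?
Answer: Rational(115246, 79643) ≈ 1.4470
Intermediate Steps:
Function('F')(s, u) = Add(Rational(25, 29), Mul(Rational(1, 29), s)) (Function('F')(s, u) = Mul(Add(25, s), Pow(29, -1)) = Mul(Add(25, s), Rational(1, 29)) = Add(Rational(25, 29), Mul(Rational(1, 29), s)))
Mul(Add(594, -4568), Pow(Add(-2747, Function('F')(-5, -26)), -1)) = Mul(Add(594, -4568), Pow(Add(-2747, Add(Rational(25, 29), Mul(Rational(1, 29), -5))), -1)) = Mul(-3974, Pow(Add(-2747, Add(Rational(25, 29), Rational(-5, 29))), -1)) = Mul(-3974, Pow(Add(-2747, Rational(20, 29)), -1)) = Mul(-3974, Pow(Rational(-79643, 29), -1)) = Mul(-3974, Rational(-29, 79643)) = Rational(115246, 79643)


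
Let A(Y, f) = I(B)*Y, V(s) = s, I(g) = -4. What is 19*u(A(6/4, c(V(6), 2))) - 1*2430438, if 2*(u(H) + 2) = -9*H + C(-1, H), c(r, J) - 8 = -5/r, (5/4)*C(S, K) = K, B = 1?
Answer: -12150043/5 ≈ -2.4300e+6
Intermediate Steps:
C(S, K) = 4*K/5
c(r, J) = 8 - 5/r
A(Y, f) = -4*Y
u(H) = -2 - 41*H/10 (u(H) = -2 + (-9*H + 4*H/5)/2 = -2 + (-41*H/5)/2 = -2 - 41*H/10)
19*u(A(6/4, c(V(6), 2))) - 1*2430438 = 19*(-2 - (-82)*6/4/5) - 1*2430438 = 19*(-2 - (-82)*6*(¼)/5) - 2430438 = 19*(-2 - (-82)*3/(5*2)) - 2430438 = 19*(-2 - 41/10*(-6)) - 2430438 = 19*(-2 + 123/5) - 2430438 = 19*(113/5) - 2430438 = 2147/5 - 2430438 = -12150043/5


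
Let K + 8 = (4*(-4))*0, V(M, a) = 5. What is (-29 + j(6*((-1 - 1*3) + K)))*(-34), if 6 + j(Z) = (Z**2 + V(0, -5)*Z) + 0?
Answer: -162826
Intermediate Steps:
K = -8 (K = -8 + (4*(-4))*0 = -8 - 16*0 = -8 + 0 = -8)
j(Z) = -6 + Z**2 + 5*Z (j(Z) = -6 + ((Z**2 + 5*Z) + 0) = -6 + (Z**2 + 5*Z) = -6 + Z**2 + 5*Z)
(-29 + j(6*((-1 - 1*3) + K)))*(-34) = (-29 + (-6 + (6*((-1 - 1*3) - 8))**2 + 5*(6*((-1 - 1*3) - 8))))*(-34) = (-29 + (-6 + (6*((-1 - 3) - 8))**2 + 5*(6*((-1 - 3) - 8))))*(-34) = (-29 + (-6 + (6*(-4 - 8))**2 + 5*(6*(-4 - 8))))*(-34) = (-29 + (-6 + (6*(-12))**2 + 5*(6*(-12))))*(-34) = (-29 + (-6 + (-72)**2 + 5*(-72)))*(-34) = (-29 + (-6 + 5184 - 360))*(-34) = (-29 + 4818)*(-34) = 4789*(-34) = -162826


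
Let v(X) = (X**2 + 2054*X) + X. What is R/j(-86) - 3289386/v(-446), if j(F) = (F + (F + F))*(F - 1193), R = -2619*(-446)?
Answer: 160305368874/19733308579 ≈ 8.1236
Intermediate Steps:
R = 1168074
v(X) = X**2 + 2055*X
j(F) = 3*F*(-1193 + F) (j(F) = (F + 2*F)*(-1193 + F) = (3*F)*(-1193 + F) = 3*F*(-1193 + F))
R/j(-86) - 3289386/v(-446) = 1168074/((3*(-86)*(-1193 - 86))) - 3289386*(-1/(446*(2055 - 446))) = 1168074/((3*(-86)*(-1279))) - 3289386/((-446*1609)) = 1168074/329982 - 3289386/(-717614) = 1168074*(1/329982) - 3289386*(-1/717614) = 194679/54997 + 1644693/358807 = 160305368874/19733308579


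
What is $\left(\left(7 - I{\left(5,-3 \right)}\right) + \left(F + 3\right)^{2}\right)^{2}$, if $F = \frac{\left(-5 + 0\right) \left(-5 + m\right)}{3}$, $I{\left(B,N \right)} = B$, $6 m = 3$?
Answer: $\frac{201601}{16} \approx 12600.0$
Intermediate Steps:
$m = \frac{1}{2}$ ($m = \frac{1}{6} \cdot 3 = \frac{1}{2} \approx 0.5$)
$F = \frac{15}{2}$ ($F = \frac{\left(-5 + 0\right) \left(-5 + \frac{1}{2}\right)}{3} = \left(-5\right) \left(- \frac{9}{2}\right) \frac{1}{3} = \frac{45}{2} \cdot \frac{1}{3} = \frac{15}{2} \approx 7.5$)
$\left(\left(7 - I{\left(5,-3 \right)}\right) + \left(F + 3\right)^{2}\right)^{2} = \left(\left(7 - 5\right) + \left(\frac{15}{2} + 3\right)^{2}\right)^{2} = \left(\left(7 - 5\right) + \left(\frac{21}{2}\right)^{2}\right)^{2} = \left(2 + \frac{441}{4}\right)^{2} = \left(\frac{449}{4}\right)^{2} = \frac{201601}{16}$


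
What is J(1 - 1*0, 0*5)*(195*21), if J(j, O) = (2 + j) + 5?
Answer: 32760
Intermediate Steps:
J(j, O) = 7 + j
J(1 - 1*0, 0*5)*(195*21) = (7 + (1 - 1*0))*(195*21) = (7 + (1 + 0))*4095 = (7 + 1)*4095 = 8*4095 = 32760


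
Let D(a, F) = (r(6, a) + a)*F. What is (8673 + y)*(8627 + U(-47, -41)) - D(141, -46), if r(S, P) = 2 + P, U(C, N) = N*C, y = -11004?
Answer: -24588310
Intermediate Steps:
U(C, N) = C*N
D(a, F) = F*(2 + 2*a) (D(a, F) = ((2 + a) + a)*F = (2 + 2*a)*F = F*(2 + 2*a))
(8673 + y)*(8627 + U(-47, -41)) - D(141, -46) = (8673 - 11004)*(8627 - 47*(-41)) - 2*(-46)*(1 + 141) = -2331*(8627 + 1927) - 2*(-46)*142 = -2331*10554 - 1*(-13064) = -24601374 + 13064 = -24588310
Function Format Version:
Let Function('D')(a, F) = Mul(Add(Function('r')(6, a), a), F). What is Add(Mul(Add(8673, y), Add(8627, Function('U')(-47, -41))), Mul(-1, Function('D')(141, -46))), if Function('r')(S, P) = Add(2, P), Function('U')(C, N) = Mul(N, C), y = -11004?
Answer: -24588310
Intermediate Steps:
Function('U')(C, N) = Mul(C, N)
Function('D')(a, F) = Mul(F, Add(2, Mul(2, a))) (Function('D')(a, F) = Mul(Add(Add(2, a), a), F) = Mul(Add(2, Mul(2, a)), F) = Mul(F, Add(2, Mul(2, a))))
Add(Mul(Add(8673, y), Add(8627, Function('U')(-47, -41))), Mul(-1, Function('D')(141, -46))) = Add(Mul(Add(8673, -11004), Add(8627, Mul(-47, -41))), Mul(-1, Mul(2, -46, Add(1, 141)))) = Add(Mul(-2331, Add(8627, 1927)), Mul(-1, Mul(2, -46, 142))) = Add(Mul(-2331, 10554), Mul(-1, -13064)) = Add(-24601374, 13064) = -24588310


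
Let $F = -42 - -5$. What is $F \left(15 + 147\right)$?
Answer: $-5994$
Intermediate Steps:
$F = -37$ ($F = -42 + \left(6 - 1\right) = -42 + 5 = -37$)
$F \left(15 + 147\right) = - 37 \left(15 + 147\right) = \left(-37\right) 162 = -5994$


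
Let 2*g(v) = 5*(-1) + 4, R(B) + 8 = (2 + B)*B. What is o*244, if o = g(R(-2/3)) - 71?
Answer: -17446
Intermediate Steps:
R(B) = -8 + B*(2 + B) (R(B) = -8 + (2 + B)*B = -8 + B*(2 + B))
g(v) = -1/2 (g(v) = (5*(-1) + 4)/2 = (-5 + 4)/2 = (1/2)*(-1) = -1/2)
o = -143/2 (o = -1/2 - 71 = -143/2 ≈ -71.500)
o*244 = -143/2*244 = -17446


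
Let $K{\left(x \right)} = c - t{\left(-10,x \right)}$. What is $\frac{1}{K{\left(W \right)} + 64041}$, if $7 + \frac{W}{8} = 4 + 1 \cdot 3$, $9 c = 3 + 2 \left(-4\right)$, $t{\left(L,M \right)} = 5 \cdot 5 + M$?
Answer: $\frac{9}{576139} \approx 1.5621 \cdot 10^{-5}$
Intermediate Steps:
$t{\left(L,M \right)} = 25 + M$
$c = - \frac{5}{9}$ ($c = \frac{3 + 2 \left(-4\right)}{9} = \frac{3 - 8}{9} = \frac{1}{9} \left(-5\right) = - \frac{5}{9} \approx -0.55556$)
$W = 0$ ($W = -56 + 8 \left(4 + 1 \cdot 3\right) = -56 + 8 \left(4 + 3\right) = -56 + 8 \cdot 7 = -56 + 56 = 0$)
$K{\left(x \right)} = - \frac{230}{9} - x$ ($K{\left(x \right)} = - \frac{5}{9} - \left(25 + x\right) = - \frac{230}{9} - x$)
$\frac{1}{K{\left(W \right)} + 64041} = \frac{1}{\left(- \frac{230}{9} - 0\right) + 64041} = \frac{1}{\left(- \frac{230}{9} + 0\right) + 64041} = \frac{1}{- \frac{230}{9} + 64041} = \frac{1}{\frac{576139}{9}} = \frac{9}{576139}$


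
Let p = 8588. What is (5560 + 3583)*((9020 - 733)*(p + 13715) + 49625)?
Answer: 1690308339798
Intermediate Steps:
(5560 + 3583)*((9020 - 733)*(p + 13715) + 49625) = (5560 + 3583)*((9020 - 733)*(8588 + 13715) + 49625) = 9143*(8287*22303 + 49625) = 9143*(184824961 + 49625) = 9143*184874586 = 1690308339798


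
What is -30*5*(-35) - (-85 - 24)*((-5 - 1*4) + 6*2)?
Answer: 5577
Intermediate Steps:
-30*5*(-35) - (-85 - 24)*((-5 - 1*4) + 6*2) = -150*(-35) - (-109)*((-5 - 4) + 12) = 5250 - (-109)*(-9 + 12) = 5250 - (-109)*3 = 5250 - 1*(-327) = 5250 + 327 = 5577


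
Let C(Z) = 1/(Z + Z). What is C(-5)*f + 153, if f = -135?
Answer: 333/2 ≈ 166.50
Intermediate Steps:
C(Z) = 1/(2*Z)
C(-5)*f + 153 = ((½)/(-5))*(-135) + 153 = ((½)*(-⅕))*(-135) + 153 = -⅒*(-135) + 153 = 27/2 + 153 = 333/2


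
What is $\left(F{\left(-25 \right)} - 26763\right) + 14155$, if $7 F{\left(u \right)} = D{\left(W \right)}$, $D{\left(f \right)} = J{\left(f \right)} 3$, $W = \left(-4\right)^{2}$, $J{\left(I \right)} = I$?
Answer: $- \frac{88208}{7} \approx -12601.0$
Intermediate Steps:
$W = 16$
$D{\left(f \right)} = 3 f$ ($D{\left(f \right)} = f 3 = 3 f$)
$F{\left(u \right)} = \frac{48}{7}$ ($F{\left(u \right)} = \frac{3 \cdot 16}{7} = \frac{1}{7} \cdot 48 = \frac{48}{7}$)
$\left(F{\left(-25 \right)} - 26763\right) + 14155 = \left(\frac{48}{7} - 26763\right) + 14155 = - \frac{187293}{7} + 14155 = - \frac{88208}{7}$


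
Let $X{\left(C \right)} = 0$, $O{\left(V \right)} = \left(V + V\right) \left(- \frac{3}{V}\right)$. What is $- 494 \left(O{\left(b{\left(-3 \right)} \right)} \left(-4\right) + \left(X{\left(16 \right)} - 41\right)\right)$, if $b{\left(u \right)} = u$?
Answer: $8398$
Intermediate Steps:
$O{\left(V \right)} = -6$ ($O{\left(V \right)} = 2 V \left(- \frac{3}{V}\right) = -6$)
$- 494 \left(O{\left(b{\left(-3 \right)} \right)} \left(-4\right) + \left(X{\left(16 \right)} - 41\right)\right) = - 494 \left(\left(-6\right) \left(-4\right) + \left(0 - 41\right)\right) = - 494 \left(24 - 41\right) = \left(-494\right) \left(-17\right) = 8398$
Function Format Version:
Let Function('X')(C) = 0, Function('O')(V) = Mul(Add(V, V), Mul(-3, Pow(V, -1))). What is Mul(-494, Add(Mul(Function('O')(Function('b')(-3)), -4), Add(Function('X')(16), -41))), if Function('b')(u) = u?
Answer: 8398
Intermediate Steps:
Function('O')(V) = -6 (Function('O')(V) = Mul(Mul(2, V), Mul(-3, Pow(V, -1))) = -6)
Mul(-494, Add(Mul(Function('O')(Function('b')(-3)), -4), Add(Function('X')(16), -41))) = Mul(-494, Add(Mul(-6, -4), Add(0, -41))) = Mul(-494, Add(24, -41)) = Mul(-494, -17) = 8398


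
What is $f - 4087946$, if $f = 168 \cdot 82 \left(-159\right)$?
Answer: $-6278330$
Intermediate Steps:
$f = -2190384$ ($f = 13776 \left(-159\right) = -2190384$)
$f - 4087946 = -2190384 - 4087946 = -6278330$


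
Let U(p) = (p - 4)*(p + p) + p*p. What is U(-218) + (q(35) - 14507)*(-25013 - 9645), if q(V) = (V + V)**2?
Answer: 333103722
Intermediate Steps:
q(V) = 4*V**2 (q(V) = (2*V)**2 = 4*V**2)
U(p) = p**2 + 2*p*(-4 + p) (U(p) = (-4 + p)*(2*p) + p**2 = 2*p*(-4 + p) + p**2 = p**2 + 2*p*(-4 + p))
U(-218) + (q(35) - 14507)*(-25013 - 9645) = -218*(-8 + 3*(-218)) + (4*35**2 - 14507)*(-25013 - 9645) = -218*(-8 - 654) + (4*1225 - 14507)*(-34658) = -218*(-662) + (4900 - 14507)*(-34658) = 144316 - 9607*(-34658) = 144316 + 332959406 = 333103722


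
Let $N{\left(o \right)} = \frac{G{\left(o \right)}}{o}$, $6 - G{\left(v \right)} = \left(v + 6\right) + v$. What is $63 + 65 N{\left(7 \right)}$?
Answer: $-67$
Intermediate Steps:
$G{\left(v \right)} = - 2 v$ ($G{\left(v \right)} = 6 - \left(\left(v + 6\right) + v\right) = 6 - \left(\left(6 + v\right) + v\right) = 6 - \left(6 + 2 v\right) = - 2 v$)
$N{\left(o \right)} = -2$ ($N{\left(o \right)} = \frac{\left(-2\right) o}{o} = -2$)
$63 + 65 N{\left(7 \right)} = 63 + 65 \left(-2\right) = 63 - 130 = -67$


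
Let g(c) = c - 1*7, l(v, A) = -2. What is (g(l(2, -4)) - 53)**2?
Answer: 3844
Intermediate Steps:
g(c) = -7 + c (g(c) = c - 7 = -7 + c)
(g(l(2, -4)) - 53)**2 = ((-7 - 2) - 53)**2 = (-9 - 53)**2 = (-62)**2 = 3844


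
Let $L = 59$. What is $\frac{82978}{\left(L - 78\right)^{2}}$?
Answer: $\frac{82978}{361} \approx 229.86$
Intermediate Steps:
$\frac{82978}{\left(L - 78\right)^{2}} = \frac{82978}{\left(59 - 78\right)^{2}} = \frac{82978}{\left(-19\right)^{2}} = \frac{82978}{361}$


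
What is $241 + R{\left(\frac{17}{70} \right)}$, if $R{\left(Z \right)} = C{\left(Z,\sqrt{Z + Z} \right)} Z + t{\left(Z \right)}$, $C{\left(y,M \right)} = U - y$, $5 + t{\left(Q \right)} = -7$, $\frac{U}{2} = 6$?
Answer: $\frac{1136091}{4900} \approx 231.86$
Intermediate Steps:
$U = 12$ ($U = 2 \cdot 6 = 12$)
$t{\left(Q \right)} = -12$ ($t{\left(Q \right)} = -5 - 7 = -12$)
$C{\left(y,M \right)} = 12 - y$
$R{\left(Z \right)} = -12 + Z \left(12 - Z\right)$ ($R{\left(Z \right)} = \left(12 - Z\right) Z - 12 = Z \left(12 - Z\right) - 12 = -12 + Z \left(12 - Z\right)$)
$241 + R{\left(\frac{17}{70} \right)} = 241 - \left(12 + \frac{17}{70} \left(-12 + \frac{17}{70}\right)\right) = 241 - \left(12 + 17 \cdot \frac{1}{70} \left(-12 + 17 \cdot \frac{1}{70}\right)\right) = 241 - \left(12 + \frac{17 \left(-12 + \frac{17}{70}\right)}{70}\right) = 241 - \left(12 + \frac{17}{70} \left(- \frac{823}{70}\right)\right) = 241 + \left(-12 + \frac{13991}{4900}\right) = 241 - \frac{44809}{4900} = \frac{1136091}{4900}$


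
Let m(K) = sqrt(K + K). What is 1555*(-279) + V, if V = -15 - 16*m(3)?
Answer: -433860 - 16*sqrt(6) ≈ -4.3390e+5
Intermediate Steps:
m(K) = sqrt(2)*sqrt(K) (m(K) = sqrt(2*K) = sqrt(2)*sqrt(K))
V = -15 - 16*sqrt(6) (V = -15 - 16*sqrt(2)*sqrt(3) = -15 - 16*sqrt(6) ≈ -54.192)
1555*(-279) + V = 1555*(-279) + (-15 - 16*sqrt(6)) = -433845 + (-15 - 16*sqrt(6)) = -433860 - 16*sqrt(6)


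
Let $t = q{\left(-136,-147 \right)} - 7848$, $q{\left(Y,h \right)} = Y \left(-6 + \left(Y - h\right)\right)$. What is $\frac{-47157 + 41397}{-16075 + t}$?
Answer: $\frac{1920}{8201} \approx 0.23412$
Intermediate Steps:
$q{\left(Y,h \right)} = Y \left(-6 + Y - h\right)$
$t = -8528$ ($t = - 136 \left(-6 - 136 - -147\right) - 7848 = - 136 \left(-6 - 136 + 147\right) - 7848 = \left(-136\right) 5 - 7848 = -680 - 7848 = -8528$)
$\frac{-47157 + 41397}{-16075 + t} = \frac{-47157 + 41397}{-16075 - 8528} = - \frac{5760}{-24603} = \left(-5760\right) \left(- \frac{1}{24603}\right) = \frac{1920}{8201}$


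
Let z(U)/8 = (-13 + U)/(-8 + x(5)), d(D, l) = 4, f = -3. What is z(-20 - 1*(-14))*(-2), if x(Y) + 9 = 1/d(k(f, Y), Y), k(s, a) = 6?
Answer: -1216/67 ≈ -18.149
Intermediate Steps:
x(Y) = -35/4 (x(Y) = -9 + 1/4 = -9 + ¼ = -35/4)
z(U) = 416/67 - 32*U/67 (z(U) = 8*((-13 + U)/(-8 - 35/4)) = 8*((-13 + U)/(-67/4)) = 8*((-13 + U)*(-4/67)) = 8*(52/67 - 4*U/67) = 416/67 - 32*U/67)
z(-20 - 1*(-14))*(-2) = (416/67 - 32*(-20 - 1*(-14))/67)*(-2) = (416/67 - 32*(-20 + 14)/67)*(-2) = (416/67 - 32/67*(-6))*(-2) = (416/67 + 192/67)*(-2) = (608/67)*(-2) = -1216/67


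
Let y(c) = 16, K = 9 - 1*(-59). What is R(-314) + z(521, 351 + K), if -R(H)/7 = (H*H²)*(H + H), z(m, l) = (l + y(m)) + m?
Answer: -136096396068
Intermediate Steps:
K = 68 (K = 9 + 59 = 68)
z(m, l) = 16 + l + m (z(m, l) = (l + 16) + m = (16 + l) + m = 16 + l + m)
R(H) = -14*H⁴ (R(H) = -7*H*H²*(H + H) = -7*H³*2*H = -14*H⁴)
R(-314) + z(521, 351 + K) = -14*(-314)⁴ + (16 + (351 + 68) + 521) = -14*9721171216 + (16 + 419 + 521) = -136096397024 + 956 = -136096396068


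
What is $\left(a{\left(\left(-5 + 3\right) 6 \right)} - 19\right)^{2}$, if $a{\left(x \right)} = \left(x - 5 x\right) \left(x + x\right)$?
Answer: $1371241$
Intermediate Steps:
$a{\left(x \right)} = - 8 x^{2}$ ($a{\left(x \right)} = - 4 x 2 x = - 8 x^{2}$)
$\left(a{\left(\left(-5 + 3\right) 6 \right)} - 19\right)^{2} = \left(- 8 \left(\left(-5 + 3\right) 6\right)^{2} - 19\right)^{2} = \left(- 8 \left(\left(-2\right) 6\right)^{2} - 19\right)^{2} = \left(- 8 \left(-12\right)^{2} - 19\right)^{2} = \left(\left(-8\right) 144 - 19\right)^{2} = \left(-1152 - 19\right)^{2} = \left(-1171\right)^{2} = 1371241$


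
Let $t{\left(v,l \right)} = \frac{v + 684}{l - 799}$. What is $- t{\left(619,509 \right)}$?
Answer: $\frac{1303}{290} \approx 4.4931$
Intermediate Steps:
$t{\left(v,l \right)} = \frac{684 + v}{-799 + l}$
$- t{\left(619,509 \right)} = - \frac{684 + 619}{-799 + 509} = - \frac{1303}{-290} = - \frac{\left(-1\right) 1303}{290} = \left(-1\right) \left(- \frac{1303}{290}\right) = \frac{1303}{290}$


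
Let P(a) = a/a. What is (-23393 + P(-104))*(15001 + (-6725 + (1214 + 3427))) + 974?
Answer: -302153490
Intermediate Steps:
P(a) = 1
(-23393 + P(-104))*(15001 + (-6725 + (1214 + 3427))) + 974 = (-23393 + 1)*(15001 + (-6725 + (1214 + 3427))) + 974 = -23392*(15001 + (-6725 + 4641)) + 974 = -23392*(15001 - 2084) + 974 = -23392*12917 + 974 = -302154464 + 974 = -302153490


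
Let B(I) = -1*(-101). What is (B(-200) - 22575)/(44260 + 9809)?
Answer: -22474/54069 ≈ -0.41565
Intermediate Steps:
B(I) = 101
(B(-200) - 22575)/(44260 + 9809) = (101 - 22575)/(44260 + 9809) = -22474/54069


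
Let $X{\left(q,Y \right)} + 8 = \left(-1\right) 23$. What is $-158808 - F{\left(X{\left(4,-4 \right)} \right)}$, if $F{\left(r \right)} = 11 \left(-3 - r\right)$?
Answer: $-159116$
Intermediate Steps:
$X{\left(q,Y \right)} = -31$ ($X{\left(q,Y \right)} = -8 - 23 = -31$)
$F{\left(r \right)} = -33 - 11 r$
$-158808 - F{\left(X{\left(4,-4 \right)} \right)} = -158808 - \left(-33 - -341\right) = -158808 - \left(-33 + 341\right) = -158808 - 308 = -159116$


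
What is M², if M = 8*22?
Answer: 30976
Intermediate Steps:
M = 176
M² = 176² = 30976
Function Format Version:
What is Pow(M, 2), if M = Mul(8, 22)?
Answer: 30976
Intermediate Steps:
M = 176
Pow(M, 2) = Pow(176, 2) = 30976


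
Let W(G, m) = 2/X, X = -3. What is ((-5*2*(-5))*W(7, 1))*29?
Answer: -2900/3 ≈ -966.67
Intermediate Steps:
W(G, m) = -⅔ (W(G, m) = 2/(-3) = 2*(-⅓) = -⅔)
((-5*2*(-5))*W(7, 1))*29 = ((-5*2*(-5))*(-⅔))*29 = (-10*(-5)*(-⅔))*29 = (50*(-⅔))*29 = -100/3*29 = -2900/3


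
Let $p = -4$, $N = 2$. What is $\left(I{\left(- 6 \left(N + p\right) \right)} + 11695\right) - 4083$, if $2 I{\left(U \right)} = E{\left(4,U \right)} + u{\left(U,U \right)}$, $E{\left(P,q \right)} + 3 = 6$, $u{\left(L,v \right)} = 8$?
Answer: $\frac{15235}{2} \approx 7617.5$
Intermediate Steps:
$E{\left(P,q \right)} = 3$ ($E{\left(P,q \right)} = -3 + 6 = 3$)
$I{\left(U \right)} = \frac{11}{2}$ ($I{\left(U \right)} = \frac{3 + 8}{2} = \frac{1}{2} \cdot 11 = \frac{11}{2}$)
$\left(I{\left(- 6 \left(N + p\right) \right)} + 11695\right) - 4083 = \left(\frac{11}{2} + 11695\right) - 4083 = \frac{23401}{2} - 4083 = \frac{15235}{2}$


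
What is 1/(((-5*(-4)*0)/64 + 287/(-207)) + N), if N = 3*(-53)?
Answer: -207/33200 ≈ -0.0062349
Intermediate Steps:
N = -159
1/(((-5*(-4)*0)/64 + 287/(-207)) + N) = 1/(((-5*(-4)*0)/64 + 287/(-207)) - 159) = 1/(((20*0)*(1/64) + 287*(-1/207)) - 159) = 1/((0*(1/64) - 287/207) - 159) = 1/((0 - 287/207) - 159) = 1/(-287/207 - 159) = 1/(-33200/207) = -207/33200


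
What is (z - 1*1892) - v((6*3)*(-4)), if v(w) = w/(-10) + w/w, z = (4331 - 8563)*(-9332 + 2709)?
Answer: 140133179/5 ≈ 2.8027e+7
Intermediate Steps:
z = 28028536 (z = -4232*(-6623) = 28028536)
v(w) = 1 - w/10 (v(w) = w*(-⅒) + 1 = -w/10 + 1 = 1 - w/10)
(z - 1*1892) - v((6*3)*(-4)) = (28028536 - 1*1892) - (1 - 6*3*(-4)/10) = (28028536 - 1892) - (1 - 9*(-4)/5) = 28026644 - (1 - ⅒*(-72)) = 28026644 - (1 + 36/5) = 28026644 - 1*41/5 = 28026644 - 41/5 = 140133179/5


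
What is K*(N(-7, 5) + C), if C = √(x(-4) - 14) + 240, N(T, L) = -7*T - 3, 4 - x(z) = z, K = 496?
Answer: 141856 + 496*I*√6 ≈ 1.4186e+5 + 1214.9*I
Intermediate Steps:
x(z) = 4 - z
N(T, L) = -3 - 7*T
C = 240 + I*√6 (C = √((4 - 1*(-4)) - 14) + 240 = √((4 + 4) - 14) + 240 = √(8 - 14) + 240 = √(-6) + 240 = I*√6 + 240 = 240 + I*√6 ≈ 240.0 + 2.4495*I)
K*(N(-7, 5) + C) = 496*((-3 - 7*(-7)) + (240 + I*√6)) = 496*((-3 + 49) + (240 + I*√6)) = 496*(46 + (240 + I*√6)) = 496*(286 + I*√6) = 141856 + 496*I*√6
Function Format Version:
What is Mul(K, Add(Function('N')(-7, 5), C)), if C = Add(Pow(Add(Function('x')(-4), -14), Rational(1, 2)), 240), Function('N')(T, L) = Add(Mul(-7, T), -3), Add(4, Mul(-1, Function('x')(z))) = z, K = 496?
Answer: Add(141856, Mul(496, I, Pow(6, Rational(1, 2)))) ≈ Add(1.4186e+5, Mul(1214.9, I))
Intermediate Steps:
Function('x')(z) = Add(4, Mul(-1, z))
Function('N')(T, L) = Add(-3, Mul(-7, T))
C = Add(240, Mul(I, Pow(6, Rational(1, 2)))) (C = Add(Pow(Add(Add(4, Mul(-1, -4)), -14), Rational(1, 2)), 240) = Add(Pow(Add(Add(4, 4), -14), Rational(1, 2)), 240) = Add(Pow(Add(8, -14), Rational(1, 2)), 240) = Add(Pow(-6, Rational(1, 2)), 240) = Add(Mul(I, Pow(6, Rational(1, 2))), 240) = Add(240, Mul(I, Pow(6, Rational(1, 2)))) ≈ Add(240.00, Mul(2.4495, I)))
Mul(K, Add(Function('N')(-7, 5), C)) = Mul(496, Add(Add(-3, Mul(-7, -7)), Add(240, Mul(I, Pow(6, Rational(1, 2)))))) = Mul(496, Add(Add(-3, 49), Add(240, Mul(I, Pow(6, Rational(1, 2)))))) = Mul(496, Add(46, Add(240, Mul(I, Pow(6, Rational(1, 2)))))) = Mul(496, Add(286, Mul(I, Pow(6, Rational(1, 2))))) = Add(141856, Mul(496, I, Pow(6, Rational(1, 2))))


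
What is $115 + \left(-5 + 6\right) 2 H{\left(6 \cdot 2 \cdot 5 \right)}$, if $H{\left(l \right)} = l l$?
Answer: $7315$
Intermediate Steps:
$H{\left(l \right)} = l^{2}$
$115 + \left(-5 + 6\right) 2 H{\left(6 \cdot 2 \cdot 5 \right)} = 115 + \left(-5 + 6\right) 2 \left(6 \cdot 2 \cdot 5\right)^{2} = 115 + 1 \cdot 2 \left(12 \cdot 5\right)^{2} = 115 + 2 \cdot 60^{2} = 115 + 2 \cdot 3600 = 115 + 7200 = 7315$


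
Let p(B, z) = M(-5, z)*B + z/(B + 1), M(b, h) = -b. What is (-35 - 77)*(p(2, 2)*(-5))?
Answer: 17920/3 ≈ 5973.3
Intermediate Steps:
p(B, z) = 5*B + z/(1 + B) (p(B, z) = (-1*(-5))*B + z/(B + 1) = 5*B + z/(1 + B))
(-35 - 77)*(p(2, 2)*(-5)) = (-35 - 77)*(((2 + 5*2 + 5*2**2)/(1 + 2))*(-5)) = -112*(2 + 10 + 5*4)/3*(-5) = -112*(2 + 10 + 20)/3*(-5) = -112*(1/3)*32*(-5) = -3584*(-5)/3 = -112*(-160/3) = 17920/3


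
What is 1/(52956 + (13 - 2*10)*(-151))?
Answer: 1/54013 ≈ 1.8514e-5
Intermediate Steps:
1/(52956 + (13 - 2*10)*(-151)) = 1/(52956 + (13 - 20)*(-151)) = 1/(52956 - 7*(-151)) = 1/(52956 + 1057) = 1/54013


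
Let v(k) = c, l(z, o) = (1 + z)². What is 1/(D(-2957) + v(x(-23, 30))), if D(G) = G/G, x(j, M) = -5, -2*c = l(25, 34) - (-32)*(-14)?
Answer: -1/113 ≈ -0.0088496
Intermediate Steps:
c = -114 (c = -((1 + 25)² - (-32)*(-14))/2 = -(26² - 1*448)/2 = -(676 - 448)/2 = -½*228 = -114)
D(G) = 1
v(k) = -114
1/(D(-2957) + v(x(-23, 30))) = 1/(1 - 114) = 1/(-113) = -1/113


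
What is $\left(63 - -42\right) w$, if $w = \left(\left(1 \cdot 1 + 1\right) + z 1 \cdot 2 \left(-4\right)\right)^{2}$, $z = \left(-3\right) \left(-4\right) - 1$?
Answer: $776580$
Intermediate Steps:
$z = 11$ ($z = 12 - 1 = 11$)
$w = 7396$ ($w = \left(\left(1 \cdot 1 + 1\right) + 11 \cdot 1 \cdot 2 \left(-4\right)\right)^{2} = \left(\left(1 + 1\right) + 11 \cdot 2 \left(-4\right)\right)^{2} = \left(2 + 22 \left(-4\right)\right)^{2} = \left(2 - 88\right)^{2} = \left(-86\right)^{2} = 7396$)
$\left(63 - -42\right) w = \left(63 - -42\right) 7396 = \left(63 + 42\right) 7396 = 105 \cdot 7396 = 776580$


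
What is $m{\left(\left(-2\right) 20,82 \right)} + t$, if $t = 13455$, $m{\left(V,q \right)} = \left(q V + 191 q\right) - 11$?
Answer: $25826$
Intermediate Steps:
$m{\left(V,q \right)} = -11 + 191 q + V q$ ($m{\left(V,q \right)} = \left(V q + 191 q\right) - 11 = \left(191 q + V q\right) - 11 = -11 + 191 q + V q$)
$m{\left(\left(-2\right) 20,82 \right)} + t = \left(-11 + 191 \cdot 82 + \left(-2\right) 20 \cdot 82\right) + 13455 = \left(-11 + 15662 - 3280\right) + 13455 = 12371 + 13455 = 25826$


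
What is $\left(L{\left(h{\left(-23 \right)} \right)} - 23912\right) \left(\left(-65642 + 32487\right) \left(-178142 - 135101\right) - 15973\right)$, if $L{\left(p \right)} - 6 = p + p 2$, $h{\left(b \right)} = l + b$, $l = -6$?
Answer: $-249180637718156$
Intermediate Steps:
$h{\left(b \right)} = -6 + b$
$L{\left(p \right)} = 6 + 3 p$ ($L{\left(p \right)} = 6 + \left(p + p 2\right) = 6 + \left(p + 2 p\right) = 6 + 3 p$)
$\left(L{\left(h{\left(-23 \right)} \right)} - 23912\right) \left(\left(-65642 + 32487\right) \left(-178142 - 135101\right) - 15973\right) = \left(\left(6 + 3 \left(-6 - 23\right)\right) - 23912\right) \left(\left(-65642 + 32487\right) \left(-178142 - 135101\right) - 15973\right) = \left(\left(6 + 3 \left(-29\right)\right) - 23912\right) \left(\left(-33155\right) \left(-313243\right) - 15973\right) = \left(\left(6 - 87\right) - 23912\right) \left(10385571665 - 15973\right) = \left(-81 - 23912\right) 10385555692 = \left(-23993\right) 10385555692 = -249180637718156$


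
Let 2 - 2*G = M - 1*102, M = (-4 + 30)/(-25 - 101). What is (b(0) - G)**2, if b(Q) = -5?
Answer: 51768025/15876 ≈ 3260.8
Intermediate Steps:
M = -13/63 (M = 26/(-126) = 26*(-1/126) = -13/63 ≈ -0.20635)
G = 6565/126 (G = 1 - (-13/63 - 1*102)/2 = 1 - (-13/63 - 102)/2 = 1 - 1/2*(-6439/63) = 1 + 6439/126 = 6565/126 ≈ 52.103)
(b(0) - G)**2 = (-5 - 1*6565/126)**2 = (-5 - 6565/126)**2 = (-7195/126)**2 = 51768025/15876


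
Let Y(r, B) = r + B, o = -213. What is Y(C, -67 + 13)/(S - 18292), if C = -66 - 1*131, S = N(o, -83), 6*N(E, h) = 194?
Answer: 753/54779 ≈ 0.013746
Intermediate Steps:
N(E, h) = 97/3 (N(E, h) = (⅙)*194 = 97/3)
S = 97/3 ≈ 32.333
C = -197 (C = -66 - 131 = -197)
Y(r, B) = B + r
Y(C, -67 + 13)/(S - 18292) = ((-67 + 13) - 197)/(97/3 - 18292) = (-54 - 197)/(-54779/3) = -251*(-3/54779) = 753/54779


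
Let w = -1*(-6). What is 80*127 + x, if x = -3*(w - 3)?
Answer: 10151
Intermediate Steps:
w = 6
x = -9 (x = -3*(6 - 3) = -3*3 = -9)
80*127 + x = 80*127 - 9 = 10160 - 9 = 10151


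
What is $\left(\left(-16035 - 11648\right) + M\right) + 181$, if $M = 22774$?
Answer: $-4728$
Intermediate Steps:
$\left(\left(-16035 - 11648\right) + M\right) + 181 = \left(\left(-16035 - 11648\right) + 22774\right) + 181 = \left(-27683 + 22774\right) + 181 = -4909 + 181 = -4728$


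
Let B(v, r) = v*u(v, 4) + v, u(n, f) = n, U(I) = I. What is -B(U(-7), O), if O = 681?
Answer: -42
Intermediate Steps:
B(v, r) = v + v² (B(v, r) = v*v + v = v² + v = v + v²)
-B(U(-7), O) = -(-7)*(1 - 7) = -(-7)*(-6) = -1*42 = -42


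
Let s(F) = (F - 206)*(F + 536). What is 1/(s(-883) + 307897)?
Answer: 1/685780 ≈ 1.4582e-6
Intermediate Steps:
s(F) = (-206 + F)*(536 + F)
1/(s(-883) + 307897) = 1/((-110416 + (-883)**2 + 330*(-883)) + 307897) = 1/((-110416 + 779689 - 291390) + 307897) = 1/(377883 + 307897) = 1/685780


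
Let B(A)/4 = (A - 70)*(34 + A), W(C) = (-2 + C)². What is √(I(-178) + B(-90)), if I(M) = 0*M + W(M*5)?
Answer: 4*√51969 ≈ 911.87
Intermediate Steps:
I(M) = (-2 + 5*M)² (I(M) = 0*M + (-2 + M*5)² = 0 + (-2 + 5*M)² = (-2 + 5*M)²)
B(A) = 4*(-70 + A)*(34 + A) (B(A) = 4*((A - 70)*(34 + A)) = 4*((-70 + A)*(34 + A)) = 4*(-70 + A)*(34 + A))
√(I(-178) + B(-90)) = √((-2 + 5*(-178))² + (-9520 - 144*(-90) + 4*(-90)²)) = √((-2 - 890)² + (-9520 + 12960 + 4*8100)) = √((-892)² + (-9520 + 12960 + 32400)) = √(795664 + 35840) = √831504 = 4*√51969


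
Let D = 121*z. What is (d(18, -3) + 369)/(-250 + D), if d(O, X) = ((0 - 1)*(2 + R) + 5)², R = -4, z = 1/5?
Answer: -2090/1129 ≈ -1.8512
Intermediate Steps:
z = ⅕ ≈ 0.20000
D = 121/5 (D = 121*(⅕) = 121/5 ≈ 24.200)
d(O, X) = 49 (d(O, X) = ((0 - 1)*(2 - 4) + 5)² = (-1*(-2) + 5)² = (2 + 5)² = 7² = 49)
(d(18, -3) + 369)/(-250 + D) = (49 + 369)/(-250 + 121/5) = 418/(-1129/5) = 418*(-5/1129) = -2090/1129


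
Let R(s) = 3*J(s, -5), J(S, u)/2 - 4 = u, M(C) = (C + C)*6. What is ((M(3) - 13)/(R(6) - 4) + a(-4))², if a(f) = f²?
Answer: 18769/100 ≈ 187.69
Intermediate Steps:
M(C) = 12*C (M(C) = (2*C)*6 = 12*C)
J(S, u) = 8 + 2*u
R(s) = -6 (R(s) = 3*(8 + 2*(-5)) = 3*(8 - 10) = 3*(-2) = -6)
((M(3) - 13)/(R(6) - 4) + a(-4))² = ((12*3 - 13)/(-6 - 4) + (-4)²)² = ((36 - 13)/(-10) + 16)² = (23*(-⅒) + 16)² = (-23/10 + 16)² = (137/10)² = 18769/100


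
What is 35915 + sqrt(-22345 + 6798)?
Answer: 35915 + I*sqrt(15547) ≈ 35915.0 + 124.69*I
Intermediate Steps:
35915 + sqrt(-22345 + 6798) = 35915 + sqrt(-15547) = 35915 + I*sqrt(15547)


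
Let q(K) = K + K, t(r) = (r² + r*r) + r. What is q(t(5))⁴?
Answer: 146410000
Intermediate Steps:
t(r) = r + 2*r² (t(r) = (r² + r²) + r = 2*r² + r = r + 2*r²)
q(K) = 2*K
q(t(5))⁴ = (2*(5*(1 + 2*5)))⁴ = (2*(5*(1 + 10)))⁴ = (2*(5*11))⁴ = (2*55)⁴ = 110⁴ = 146410000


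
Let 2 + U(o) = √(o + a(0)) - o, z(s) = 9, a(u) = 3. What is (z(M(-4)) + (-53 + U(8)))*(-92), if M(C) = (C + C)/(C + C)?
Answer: 4968 - 92*√11 ≈ 4662.9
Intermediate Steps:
M(C) = 1 (M(C) = (2*C)/((2*C)) = (2*C)*(1/(2*C)) = 1)
U(o) = -2 + √(3 + o) - o (U(o) = -2 + (√(o + 3) - o) = -2 + (√(3 + o) - o) = -2 + √(3 + o) - o)
(z(M(-4)) + (-53 + U(8)))*(-92) = (9 + (-53 + (-2 + √(3 + 8) - 1*8)))*(-92) = (9 + (-53 + (-2 + √11 - 8)))*(-92) = (9 + (-53 + (-10 + √11)))*(-92) = (9 + (-63 + √11))*(-92) = (-54 + √11)*(-92) = 4968 - 92*√11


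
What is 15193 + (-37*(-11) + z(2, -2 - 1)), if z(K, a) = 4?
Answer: 15604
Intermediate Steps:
15193 + (-37*(-11) + z(2, -2 - 1)) = 15193 + (-37*(-11) + 4) = 15193 + (407 + 4) = 15193 + 411 = 15604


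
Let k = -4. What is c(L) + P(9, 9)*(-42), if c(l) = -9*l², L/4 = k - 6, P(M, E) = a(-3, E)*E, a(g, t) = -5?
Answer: -12510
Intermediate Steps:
P(M, E) = -5*E
L = -40 (L = 4*(-4 - 6) = 4*(-10) = -40)
c(L) + P(9, 9)*(-42) = -9*(-40)² - 5*9*(-42) = -9*1600 - 45*(-42) = -14400 + 1890 = -12510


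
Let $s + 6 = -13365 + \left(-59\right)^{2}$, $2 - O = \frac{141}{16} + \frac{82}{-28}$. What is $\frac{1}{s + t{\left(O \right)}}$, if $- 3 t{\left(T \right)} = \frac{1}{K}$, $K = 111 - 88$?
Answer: $- \frac{69}{682411} \approx -0.00010111$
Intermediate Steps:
$K = 23$ ($K = 111 - 88 = 23$)
$O = - \frac{435}{112}$ ($O = 2 - \left(\frac{141}{16} + \frac{82}{-28}\right) = 2 - \left(141 \cdot \frac{1}{16} + 82 \left(- \frac{1}{28}\right)\right) = 2 - \left(\frac{141}{16} - \frac{41}{14}\right) = 2 - \frac{659}{112} = - \frac{435}{112} \approx -3.8839$)
$s = -9890$ ($s = -6 - \left(13365 - \left(-59\right)^{2}\right) = -6 + \left(-13365 + 3481\right) = -6 - 9884 = -9890$)
$t{\left(T \right)} = - \frac{1}{69}$ ($t{\left(T \right)} = - \frac{1}{3 \cdot 23} = \left(- \frac{1}{3}\right) \frac{1}{23} = - \frac{1}{69}$)
$\frac{1}{s + t{\left(O \right)}} = \frac{1}{-9890 - \frac{1}{69}} = \frac{1}{- \frac{682411}{69}} = - \frac{69}{682411}$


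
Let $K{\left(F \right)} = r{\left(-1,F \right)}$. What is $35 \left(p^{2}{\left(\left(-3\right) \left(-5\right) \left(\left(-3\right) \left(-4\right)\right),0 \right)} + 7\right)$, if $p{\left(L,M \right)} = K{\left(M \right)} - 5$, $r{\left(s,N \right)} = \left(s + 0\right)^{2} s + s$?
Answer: $1960$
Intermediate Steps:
$r{\left(s,N \right)} = s + s^{3}$ ($r{\left(s,N \right)} = s^{2} s + s = s^{3} + s = s + s^{3}$)
$K{\left(F \right)} = -2$ ($K{\left(F \right)} = -1 + \left(-1\right)^{3} = -1 - 1 = -2$)
$p{\left(L,M \right)} = -7$ ($p{\left(L,M \right)} = -2 - 5 = -7$)
$35 \left(p^{2}{\left(\left(-3\right) \left(-5\right) \left(\left(-3\right) \left(-4\right)\right),0 \right)} + 7\right) = 35 \left(\left(-7\right)^{2} + 7\right) = 35 \left(49 + 7\right) = 35 \cdot 56 = 1960$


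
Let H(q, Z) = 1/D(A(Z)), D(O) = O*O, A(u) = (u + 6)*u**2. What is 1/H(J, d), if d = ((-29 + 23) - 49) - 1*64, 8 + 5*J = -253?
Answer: 2560617637249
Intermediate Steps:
J = -261/5 (J = -8/5 + (1/5)*(-253) = -8/5 - 253/5 = -261/5 ≈ -52.200)
d = -119 (d = (-6 - 49) - 64 = -55 - 64 = -119)
A(u) = u**2*(6 + u) (A(u) = (6 + u)*u**2 = u**2*(6 + u))
D(O) = O**2
H(q, Z) = 1/(Z**4*(6 + Z)**2) (H(q, Z) = 1/((Z**2*(6 + Z))**2) = 1/(Z**4*(6 + Z)**2))
1/H(J, d) = 1/(1/((-119)**4*(6 - 119)**2)) = 1/((1/200533921)/(-113)**2) = 1/((1/200533921)*(1/12769)) = 1/(1/2560617637249) = 2560617637249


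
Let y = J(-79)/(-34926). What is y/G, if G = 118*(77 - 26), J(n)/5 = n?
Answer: 395/210184668 ≈ 1.8793e-6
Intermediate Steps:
J(n) = 5*n
G = 6018 (G = 118*51 = 6018)
y = 395/34926 (y = (5*(-79))/(-34926) = -395*(-1/34926) = 395/34926 ≈ 0.011310)
y/G = (395/34926)/6018 = (395/34926)*(1/6018) = 395/210184668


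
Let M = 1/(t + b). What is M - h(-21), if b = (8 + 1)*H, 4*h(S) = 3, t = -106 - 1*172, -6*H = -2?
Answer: -829/1100 ≈ -0.75364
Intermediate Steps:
H = ⅓ (H = -⅙*(-2) = ⅓ ≈ 0.33333)
t = -278 (t = -106 - 172 = -278)
h(S) = ¾ (h(S) = (¼)*3 = ¾)
b = 3 (b = (8 + 1)*(⅓) = 9*(⅓) = 3)
M = -1/275 (M = 1/(-278 + 3) = 1/(-275) = -1/275 ≈ -0.0036364)
M - h(-21) = -1/275 - 1*¾ = -1/275 - ¾ = -829/1100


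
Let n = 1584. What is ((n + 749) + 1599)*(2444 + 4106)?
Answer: 25754600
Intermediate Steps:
((n + 749) + 1599)*(2444 + 4106) = ((1584 + 749) + 1599)*(2444 + 4106) = (2333 + 1599)*6550 = 3932*6550 = 25754600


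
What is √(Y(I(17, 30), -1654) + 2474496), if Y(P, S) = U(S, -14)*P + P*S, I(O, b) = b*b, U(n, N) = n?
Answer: 12*I*√3491 ≈ 709.02*I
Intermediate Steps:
I(O, b) = b²
Y(P, S) = 2*P*S (Y(P, S) = S*P + P*S = P*S + P*S = 2*P*S)
√(Y(I(17, 30), -1654) + 2474496) = √(2*30²*(-1654) + 2474496) = √(2*900*(-1654) + 2474496) = √(-2977200 + 2474496) = √(-502704) = 12*I*√3491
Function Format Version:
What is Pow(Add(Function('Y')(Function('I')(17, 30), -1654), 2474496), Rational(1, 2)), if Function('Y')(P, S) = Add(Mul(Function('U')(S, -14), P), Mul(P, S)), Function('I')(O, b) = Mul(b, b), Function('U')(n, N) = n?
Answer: Mul(12, I, Pow(3491, Rational(1, 2))) ≈ Mul(709.02, I)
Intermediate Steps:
Function('I')(O, b) = Pow(b, 2)
Function('Y')(P, S) = Mul(2, P, S) (Function('Y')(P, S) = Add(Mul(S, P), Mul(P, S)) = Add(Mul(P, S), Mul(P, S)) = Mul(2, P, S))
Pow(Add(Function('Y')(Function('I')(17, 30), -1654), 2474496), Rational(1, 2)) = Pow(Add(Mul(2, Pow(30, 2), -1654), 2474496), Rational(1, 2)) = Pow(Add(Mul(2, 900, -1654), 2474496), Rational(1, 2)) = Pow(Add(-2977200, 2474496), Rational(1, 2)) = Pow(-502704, Rational(1, 2)) = Mul(12, I, Pow(3491, Rational(1, 2)))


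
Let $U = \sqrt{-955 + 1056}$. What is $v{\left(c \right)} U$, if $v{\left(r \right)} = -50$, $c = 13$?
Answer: $- 50 \sqrt{101} \approx -502.49$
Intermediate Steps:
$U = \sqrt{101} \approx 10.05$
$v{\left(c \right)} U = - 50 \sqrt{101}$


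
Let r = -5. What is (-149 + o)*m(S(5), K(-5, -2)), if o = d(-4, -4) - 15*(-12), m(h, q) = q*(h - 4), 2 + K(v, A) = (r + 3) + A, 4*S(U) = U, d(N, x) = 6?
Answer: 1221/2 ≈ 610.50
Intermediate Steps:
S(U) = U/4
K(v, A) = -4 + A (K(v, A) = -2 + ((-5 + 3) + A) = -2 + (-2 + A) = -4 + A)
m(h, q) = q*(-4 + h)
o = 186 (o = 6 - 15*(-12) = 6 + 180 = 186)
(-149 + o)*m(S(5), K(-5, -2)) = (-149 + 186)*((-4 - 2)*(-4 + (1/4)*5)) = 37*(-6*(-4 + 5/4)) = 37*(-6*(-11/4)) = 37*(33/2) = 1221/2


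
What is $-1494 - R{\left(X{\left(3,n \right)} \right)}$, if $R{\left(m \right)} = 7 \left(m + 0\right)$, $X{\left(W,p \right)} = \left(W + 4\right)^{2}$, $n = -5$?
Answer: $-1837$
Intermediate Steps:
$X{\left(W,p \right)} = \left(4 + W\right)^{2}$
$R{\left(m \right)} = 7 m$
$-1494 - R{\left(X{\left(3,n \right)} \right)} = -1494 - 7 \left(4 + 3\right)^{2} = -1494 - 7 \cdot 7^{2} = -1494 - 7 \cdot 49 = -1494 - 343 = -1837$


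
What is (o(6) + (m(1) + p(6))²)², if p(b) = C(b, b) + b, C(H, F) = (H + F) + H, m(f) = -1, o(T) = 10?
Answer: 290521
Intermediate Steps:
C(H, F) = F + 2*H (C(H, F) = (F + H) + H = F + 2*H)
p(b) = 4*b (p(b) = (b + 2*b) + b = 3*b + b = 4*b)
(o(6) + (m(1) + p(6))²)² = (10 + (-1 + 4*6)²)² = (10 + (-1 + 24)²)² = (10 + 23²)² = (10 + 529)² = 539² = 290521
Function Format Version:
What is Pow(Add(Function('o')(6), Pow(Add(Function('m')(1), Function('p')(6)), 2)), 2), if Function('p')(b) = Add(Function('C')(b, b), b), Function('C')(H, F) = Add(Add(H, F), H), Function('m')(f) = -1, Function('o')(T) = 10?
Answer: 290521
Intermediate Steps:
Function('C')(H, F) = Add(F, Mul(2, H)) (Function('C')(H, F) = Add(Add(F, H), H) = Add(F, Mul(2, H)))
Function('p')(b) = Mul(4, b) (Function('p')(b) = Add(Add(b, Mul(2, b)), b) = Add(Mul(3, b), b) = Mul(4, b))
Pow(Add(Function('o')(6), Pow(Add(Function('m')(1), Function('p')(6)), 2)), 2) = Pow(Add(10, Pow(Add(-1, Mul(4, 6)), 2)), 2) = Pow(Add(10, Pow(Add(-1, 24), 2)), 2) = Pow(Add(10, Pow(23, 2)), 2) = Pow(Add(10, 529), 2) = Pow(539, 2) = 290521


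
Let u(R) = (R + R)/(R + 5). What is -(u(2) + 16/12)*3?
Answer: -40/7 ≈ -5.7143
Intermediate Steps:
u(R) = 2*R/(5 + R) (u(R) = (2*R)/(5 + R) = 2*R/(5 + R))
-(u(2) + 16/12)*3 = -(2*2/(5 + 2) + 16/12)*3 = -(2*2/7 + 16*(1/12))*3 = -(2*2*(1/7) + 4/3)*3 = -(4/7 + 4/3)*3 = -40*3/21 = -1*40/7 = -40/7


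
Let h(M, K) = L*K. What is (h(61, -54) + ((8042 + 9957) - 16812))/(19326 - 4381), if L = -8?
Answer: 1619/14945 ≈ 0.10833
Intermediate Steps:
h(M, K) = -8*K
(h(61, -54) + ((8042 + 9957) - 16812))/(19326 - 4381) = (-8*(-54) + ((8042 + 9957) - 16812))/(19326 - 4381) = (432 + (17999 - 16812))/14945 = (432 + 1187)*(1/14945) = 1619*(1/14945) = 1619/14945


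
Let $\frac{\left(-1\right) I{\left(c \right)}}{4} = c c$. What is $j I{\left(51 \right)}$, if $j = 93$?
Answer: $-967572$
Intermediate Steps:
$I{\left(c \right)} = - 4 c^{2}$ ($I{\left(c \right)} = - 4 c c = - 4 c^{2}$)
$j I{\left(51 \right)} = 93 \left(- 4 \cdot 51^{2}\right) = 93 \left(\left(-4\right) 2601\right) = 93 \left(-10404\right) = -967572$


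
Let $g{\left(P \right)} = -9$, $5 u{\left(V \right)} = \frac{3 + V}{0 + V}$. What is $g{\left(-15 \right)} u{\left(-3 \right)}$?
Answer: $0$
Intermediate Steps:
$u{\left(V \right)} = \frac{3 + V}{5 V}$ ($u{\left(V \right)} = \frac{\left(3 + V\right) \frac{1}{0 + V}}{5} = \frac{\left(3 + V\right) \frac{1}{V}}{5} = \frac{\frac{1}{V} \left(3 + V\right)}{5} = \frac{3 + V}{5 V}$)
$g{\left(-15 \right)} u{\left(-3 \right)} = - 9 \frac{3 - 3}{5 \left(-3\right)} = - 9 \cdot \frac{1}{5} \left(- \frac{1}{3}\right) 0 = \left(-9\right) 0 = 0$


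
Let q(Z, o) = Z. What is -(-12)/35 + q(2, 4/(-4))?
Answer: 82/35 ≈ 2.3429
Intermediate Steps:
-(-12)/35 + q(2, 4/(-4)) = -(-12)/35 + 2 = -4*(-3/35) + 2 = 12/35 + 2 = 82/35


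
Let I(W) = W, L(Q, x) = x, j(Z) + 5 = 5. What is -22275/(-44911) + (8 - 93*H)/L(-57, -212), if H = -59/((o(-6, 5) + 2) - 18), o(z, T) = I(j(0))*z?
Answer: 316234849/152338112 ≈ 2.0759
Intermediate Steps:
j(Z) = 0 (j(Z) = -5 + 5 = 0)
o(z, T) = 0 (o(z, T) = 0*z = 0)
H = 59/16 (H = -59/((0 + 2) - 18) = -59/(2 - 18) = -59/(-16) = -59*(-1/16) = 59/16 ≈ 3.6875)
-22275/(-44911) + (8 - 93*H)/L(-57, -212) = -22275/(-44911) + (8 - 93*59/16)/(-212) = -22275*(-1/44911) + (8 - 5487/16)*(-1/212) = 22275/44911 - 5359/16*(-1/212) = 22275/44911 + 5359/3392 = 316234849/152338112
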